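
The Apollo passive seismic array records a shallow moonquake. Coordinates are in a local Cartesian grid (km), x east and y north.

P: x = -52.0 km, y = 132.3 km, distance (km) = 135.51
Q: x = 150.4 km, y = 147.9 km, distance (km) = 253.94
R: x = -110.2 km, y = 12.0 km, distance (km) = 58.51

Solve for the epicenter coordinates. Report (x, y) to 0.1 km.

Circle about each station: (x + 52.0)² + (y − 132.3)² = 135.51²; (x − 150.4)² + (y − 147.9)² = 253.94²; (x + 110.2)² + (y − 12.0)² = 58.51².
Subtracting the P equation from the Q and R equations removes the quadratic terms:
404.8 x + 31.2 y = -21835.28
-116.4 x − 240.6 y = 7020.29
Solving the 2×2 system: x ≈ -53.7, y ≈ -3.2 km.

x ≈ -53.7 km, y ≈ -3.2 km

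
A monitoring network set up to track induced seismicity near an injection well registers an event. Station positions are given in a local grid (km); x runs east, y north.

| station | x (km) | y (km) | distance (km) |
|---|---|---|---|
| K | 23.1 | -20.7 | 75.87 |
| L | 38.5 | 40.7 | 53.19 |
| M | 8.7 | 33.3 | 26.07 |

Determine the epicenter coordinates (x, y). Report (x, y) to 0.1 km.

Circle about each station: (x − 23.1)² + (y + 20.7)² = 75.87²; (x − 38.5)² + (y − 40.7)² = 53.19²; (x − 8.7)² + (y − 33.3)² = 26.07².
Subtracting the K equation from the L and M equations removes the quadratic terms:
30.8 x + 122.8 y = 5103.72
-28.8 x + 108.0 y = 5299.09
Solving the 2×2 system: x ≈ -14.5, y ≈ 45.2 km.

x ≈ -14.5 km, y ≈ 45.2 km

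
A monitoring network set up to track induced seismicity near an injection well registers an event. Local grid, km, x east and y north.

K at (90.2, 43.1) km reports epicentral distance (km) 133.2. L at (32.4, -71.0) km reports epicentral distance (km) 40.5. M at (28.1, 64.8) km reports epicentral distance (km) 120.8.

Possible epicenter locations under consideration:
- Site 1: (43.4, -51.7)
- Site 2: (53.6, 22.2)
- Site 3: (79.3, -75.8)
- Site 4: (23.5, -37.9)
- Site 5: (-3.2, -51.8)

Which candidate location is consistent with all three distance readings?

For each candidate, compare |candidate − station| to the reported distance:
Site 1: residuals K 27.5, L 18.3, M 3.3 → max 27.5 km
Site 2: residuals K 91.1, L 55.1, M 71.2 → max 91.1 km
Site 3: residuals K 13.8, L 6.6, M 28.8 → max 28.8 km
Site 4: residuals K 28.3, L 6.2, M 18.0 → max 28.3 km
Site 5: residuals K 0.0, L 0.1, M 0.1 → max 0.1 km
Only Site 5 has all residuals ≈ 0.

Site 5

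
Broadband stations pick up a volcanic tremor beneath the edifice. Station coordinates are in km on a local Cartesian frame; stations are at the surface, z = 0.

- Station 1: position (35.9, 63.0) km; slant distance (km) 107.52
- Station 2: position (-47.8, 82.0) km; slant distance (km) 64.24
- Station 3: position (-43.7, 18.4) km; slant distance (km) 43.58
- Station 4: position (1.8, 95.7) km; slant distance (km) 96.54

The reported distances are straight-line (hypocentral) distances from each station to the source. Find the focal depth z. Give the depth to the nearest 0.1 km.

depth ≈ 38.3 km

Each station gives a sphere (x−x_i)² + (y−y_i)² + z² = d_i² (stations at z=0).
Subtracting the Station 1 sphere from Station 2 and Station 3: z² cancels, leaving linear equations in x and y:
-167.4 x + 38.0 y = 11184.80
-159.2 x − 89.2 y = 6651.77
Solving: x ≈ -59.597, y ≈ 31.795 km (keep extra digits for the depth step; rounded: -59.6, 31.8).
Then from the Station 1 sphere: z² = 107.52² − (x − 35.9)² − (y − 63.0)² with x = -59.597, y = 31.795, so z ≈ 38.303 ≈ 38.3 km.
Check against Station 4 (with the unrounded solution): distance 96.54 ≈ 96.54 km. ✓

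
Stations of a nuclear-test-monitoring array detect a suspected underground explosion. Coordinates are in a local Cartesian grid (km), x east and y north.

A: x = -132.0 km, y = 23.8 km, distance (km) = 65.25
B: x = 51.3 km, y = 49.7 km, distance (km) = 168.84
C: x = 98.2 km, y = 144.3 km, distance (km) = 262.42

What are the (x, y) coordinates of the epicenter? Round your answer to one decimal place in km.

Circle about each station: (x + 132.0)² + (y − 23.8)² = 65.25²; (x − 51.3)² + (y − 49.7)² = 168.84²; (x − 98.2)² + (y − 144.3)² = 262.42².
Subtracting the A equation from the B and C equations removes the quadratic terms:
366.6 x + 51.8 y = -37138.04
460.4 x + 241.0 y = -52131.40
Solving the 2×2 system: x ≈ -96.9, y ≈ -31.2 km.
Check against A (with the unrounded x, y): √((x + 132.0)²+(y − 23.8)²) = 65.26 ≈ 65.25 km. ✓

-96.9 km east, -31.2 km north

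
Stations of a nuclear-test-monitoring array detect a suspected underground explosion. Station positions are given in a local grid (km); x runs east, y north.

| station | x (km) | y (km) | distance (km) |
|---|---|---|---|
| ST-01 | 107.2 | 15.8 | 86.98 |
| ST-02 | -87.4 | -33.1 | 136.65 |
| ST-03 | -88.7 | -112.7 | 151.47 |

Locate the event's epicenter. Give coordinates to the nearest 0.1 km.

Circle about each station: (x − 107.2)² + (y − 15.8)² = 86.98²; (x + 87.4)² + (y + 33.1)² = 136.65²; (x + 88.7)² + (y + 112.7)² = 151.47².
Subtracting pairs of circle equations eliminates x²+y² and gives linear equations (the radical axes):
-389.2 x − 97.8 y = -14114.81
-391.8 x − 257.0 y = -6550.14
Solving the 2×2 system: x ≈ 48.4, y ≈ -48.3 km.

x ≈ 48.4 km, y ≈ -48.3 km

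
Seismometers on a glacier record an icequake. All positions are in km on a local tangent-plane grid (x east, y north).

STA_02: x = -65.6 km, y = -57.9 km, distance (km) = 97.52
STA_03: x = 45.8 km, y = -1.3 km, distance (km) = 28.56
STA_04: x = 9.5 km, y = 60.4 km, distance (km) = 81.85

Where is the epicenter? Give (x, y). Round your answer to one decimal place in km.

24.3 km east, -20.1 km north

Circle about each station: (x + 65.6)² + (y + 57.9)² = 97.52²; (x − 45.8)² + (y + 1.3)² = 28.56²; (x − 9.5)² + (y − 60.4)² = 81.85².
Subtracting pairs of circle equations eliminates x²+y² and gives linear equations (the radical axes):
222.8 x + 113.2 y = 3138.04
150.2 x + 236.6 y = -1106.63
Solving the 2×2 system: x ≈ 24.3, y ≈ -20.1 km.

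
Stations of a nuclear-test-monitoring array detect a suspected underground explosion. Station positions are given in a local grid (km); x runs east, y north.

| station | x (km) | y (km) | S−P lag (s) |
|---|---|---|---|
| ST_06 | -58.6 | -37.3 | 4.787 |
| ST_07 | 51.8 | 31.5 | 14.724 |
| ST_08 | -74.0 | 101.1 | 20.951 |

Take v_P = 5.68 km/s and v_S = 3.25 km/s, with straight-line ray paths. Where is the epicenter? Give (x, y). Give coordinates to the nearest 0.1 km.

x ≈ -24.6 km, y ≈ -50.2 km

Distance from S−P lag: d = Δt · v_P v_S / (v_P − v_S) = Δt · (5.68·3.25)/(5.68−3.25) ≈ 7.5967·Δt.
So d_ST_06 = 36.37, d_ST_07 = 111.85, d_ST_08 = 159.16 km.
Circle about each station: (x + 58.6)² + (y + 37.3)² = 36.37²; (x − 51.8)² + (y − 31.5)² = 111.85²; (x + 74.0)² + (y − 101.1)² = 159.16².
Subtracting the ST_06 equation from the ST_07 and ST_08 equations removes the quadratic terms:
220.8 x + 137.6 y = -12337.41
-30.8 x + 276.8 y = -13137.17
Solving the 2×2 system: x ≈ -24.6, y ≈ -50.2 km.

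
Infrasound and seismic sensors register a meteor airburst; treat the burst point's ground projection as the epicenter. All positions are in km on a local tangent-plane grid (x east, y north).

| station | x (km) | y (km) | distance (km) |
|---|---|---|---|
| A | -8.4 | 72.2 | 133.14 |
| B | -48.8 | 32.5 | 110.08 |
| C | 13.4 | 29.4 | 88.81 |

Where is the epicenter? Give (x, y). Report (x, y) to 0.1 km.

x ≈ 11.8 km, y ≈ -59.4 km

Circle about each station: (x + 8.4)² + (y − 72.2)² = 133.14²; (x + 48.8)² + (y − 32.5)² = 110.08²; (x − 13.4)² + (y − 29.4)² = 88.81².
Subtracting pairs of circle equations eliminates x²+y² and gives linear equations (the radical axes):
-80.8 x − 79.4 y = 3762.94
43.6 x − 85.6 y = 5599.56
Solving the 2×2 system: x ≈ 11.8, y ≈ -59.4 km.
Check against A (with the unrounded x, y): √((x + 8.4)²+(y − 72.2)²) = 133.15 ≈ 133.14 km. ✓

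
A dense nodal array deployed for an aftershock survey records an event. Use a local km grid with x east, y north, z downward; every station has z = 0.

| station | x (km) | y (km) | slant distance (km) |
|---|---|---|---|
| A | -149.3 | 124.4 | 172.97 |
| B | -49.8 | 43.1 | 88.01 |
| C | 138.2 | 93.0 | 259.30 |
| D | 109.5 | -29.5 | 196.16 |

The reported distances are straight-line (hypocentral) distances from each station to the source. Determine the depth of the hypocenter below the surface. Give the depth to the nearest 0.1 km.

depth ≈ 9.7 km

Each station gives a sphere (x−x_i)² + (y−y_i)² + z² = d_i² (stations at z=0).
Subtracting the A sphere from B and C: z² cancels, leaving linear equations in x and y:
199.0 x − 162.6 y = -11255.34
575.0 x − 62.8 y = -47335.48
Solving: x ≈ -86.298, y ≈ -36.395 km (keep extra digits for the depth step; rounded: -86.3, -36.4).
Then from the A sphere: z² = 172.97² − (x + 149.3)² − (y − 124.4)² with x = -86.298, y = -36.395, so z ≈ 9.713 ≈ 9.7 km.
Check against D (with the unrounded solution): distance 196.16 ≈ 196.16 km. ✓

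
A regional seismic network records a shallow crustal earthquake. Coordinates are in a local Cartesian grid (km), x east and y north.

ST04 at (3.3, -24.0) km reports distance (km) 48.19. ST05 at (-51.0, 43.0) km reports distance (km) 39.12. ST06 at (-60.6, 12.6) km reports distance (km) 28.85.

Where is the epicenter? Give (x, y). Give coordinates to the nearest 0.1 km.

Circle about each station: (x − 3.3)² + (y + 24.0)² = 48.19²; (x + 51.0)² + (y − 43.0)² = 39.12²; (x + 60.6)² + (y − 12.6)² = 28.85².
Subtracting pairs of circle equations eliminates x²+y² and gives linear equations (the radical axes):
-108.6 x + 134.0 y = 4655.01
-127.8 x + 73.2 y = 4734.18
Solving the 2×2 system: x ≈ -32.0, y ≈ 8.8 km.

x ≈ -32.0 km, y ≈ 8.8 km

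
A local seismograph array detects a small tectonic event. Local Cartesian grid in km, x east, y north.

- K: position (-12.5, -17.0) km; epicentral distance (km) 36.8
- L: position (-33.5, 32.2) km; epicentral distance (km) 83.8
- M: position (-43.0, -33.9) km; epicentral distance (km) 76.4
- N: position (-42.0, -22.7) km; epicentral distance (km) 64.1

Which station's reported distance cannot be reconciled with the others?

M

Solve using three stations at a time. Using K, L, N (subtract circle equations pairwise → linear system) gives (x, y) ≈ (21.6, -31.0).
Distances from that point to each station vs reported:
  K: calculated 36.8 vs reported 36.8 → residual 0.0 km
  L: calculated 83.8 vs reported 83.8 → residual 0.0 km
  M: calculated 64.7 vs reported 76.4 → residual 11.7 km
  N: calculated 64.1 vs reported 64.1 → residual 0.0 km
K, L, N are mutually consistent (residuals ≈ 0); M is off by 11.7 km.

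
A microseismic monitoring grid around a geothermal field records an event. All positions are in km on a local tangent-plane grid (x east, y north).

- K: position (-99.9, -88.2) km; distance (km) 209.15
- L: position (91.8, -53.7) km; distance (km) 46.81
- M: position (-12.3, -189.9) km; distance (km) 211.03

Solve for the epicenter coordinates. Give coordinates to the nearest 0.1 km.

(92.8, -6.9)

Circle about each station: (x + 99.9)² + (y + 88.2)² = 209.15²; (x − 91.8)² + (y + 53.7)² = 46.81²; (x + 12.3)² + (y + 189.9)² = 211.03².
Subtracting pairs of circle equations eliminates x²+y² and gives linear equations (the radical axes):
383.4 x + 69.0 y = 35104.23
175.2 x − 203.4 y = 17664.11
Solving the 2×2 system: x ≈ 92.8, y ≈ -6.9 km.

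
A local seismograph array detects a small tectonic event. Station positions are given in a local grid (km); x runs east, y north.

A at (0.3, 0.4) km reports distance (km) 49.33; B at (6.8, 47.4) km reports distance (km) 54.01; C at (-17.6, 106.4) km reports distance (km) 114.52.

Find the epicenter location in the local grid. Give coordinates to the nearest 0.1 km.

48.1 km east, 12.6 km north

Circle about each station: (x − 0.3)² + (y − 0.4)² = 49.33²; (x − 6.8)² + (y − 47.4)² = 54.01²; (x + 17.6)² + (y − 106.4)² = 114.52².
Subtracting the A equation from the B and C equations removes the quadratic terms:
13.0 x + 94.0 y = 1809.12
-35.8 x + 212.0 y = 949.09
Solving the 2×2 system: x ≈ 48.1, y ≈ 12.6 km.
Check against A (with the unrounded x, y): √((x − 0.3)²+(y − 0.4)²) = 49.31 ≈ 49.33 km. ✓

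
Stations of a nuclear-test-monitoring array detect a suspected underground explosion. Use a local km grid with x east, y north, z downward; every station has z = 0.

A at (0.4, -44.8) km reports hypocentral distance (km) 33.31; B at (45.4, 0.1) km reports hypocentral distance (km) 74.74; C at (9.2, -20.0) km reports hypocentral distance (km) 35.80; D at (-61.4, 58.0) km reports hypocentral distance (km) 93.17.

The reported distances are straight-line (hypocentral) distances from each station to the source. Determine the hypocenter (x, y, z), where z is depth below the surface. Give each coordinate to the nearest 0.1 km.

Each station gives a sphere (x−x_i)² + (y−y_i)² + z² = d_i² (stations at z=0).
Subtracting the A sphere from B and C: z² cancels, leaving linear equations in x and y:
90.0 x + 89.8 y = -4422.54
17.6 x + 49.6 y = -1694.64
Solving: x ≈ -23.298, y ≈ -25.899 km (keep extra digits for the depth step; rounded: -23.3, -25.9).
Then from the A sphere: z² = 33.31² − (x − 0.4)² − (y + 44.8)² with x = -23.298, y = -25.899, so z ≈ 13.810 ≈ 13.8 km.
Check against D (with the unrounded solution): distance 93.18 ≈ 93.17 km. ✓

x ≈ -23.3 km, y ≈ -25.9 km, depth ≈ 13.8 km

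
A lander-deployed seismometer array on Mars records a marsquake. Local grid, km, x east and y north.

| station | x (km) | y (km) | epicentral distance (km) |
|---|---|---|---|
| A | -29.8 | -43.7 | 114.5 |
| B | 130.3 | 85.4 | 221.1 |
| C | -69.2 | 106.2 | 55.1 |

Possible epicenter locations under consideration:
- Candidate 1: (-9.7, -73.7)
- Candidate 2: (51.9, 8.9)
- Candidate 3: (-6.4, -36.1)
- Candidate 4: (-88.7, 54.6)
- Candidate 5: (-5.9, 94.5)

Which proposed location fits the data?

Candidate 4

For each candidate, compare |candidate − station| to the reported distance:
Candidate 1: residuals A 78.4, B 9.2, C 134.4 → max 134.4 km
Candidate 2: residuals A 17.3, B 111.6, C 100.2 → max 111.6 km
Candidate 3: residuals A 89.9, B 38.2, C 100.4 → max 100.4 km
Candidate 4: residuals A 0.1, B 0.1, C 0.1 → max 0.1 km
Candidate 5: residuals A 25.8, B 84.6, C 9.3 → max 84.6 km
Only Candidate 4 has all residuals ≈ 0.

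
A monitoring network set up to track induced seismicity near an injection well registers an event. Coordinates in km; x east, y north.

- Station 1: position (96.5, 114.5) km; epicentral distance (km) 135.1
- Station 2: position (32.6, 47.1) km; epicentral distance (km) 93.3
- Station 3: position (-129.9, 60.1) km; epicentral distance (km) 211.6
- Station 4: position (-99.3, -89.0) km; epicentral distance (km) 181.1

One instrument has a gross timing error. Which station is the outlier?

Solve using three stations at a time. Using Station 1, Station 3, Station 4 (subtract circle equations pairwise → linear system) gives (x, y) ≈ (67.0, -17.3).
Distances from that point to each station vs reported:
  Station 1: calculated 135.1 vs reported 135.1 → residual 0.0 km
  Station 2: calculated 73.1 vs reported 93.3 → residual 20.2 km
  Station 3: calculated 211.6 vs reported 211.6 → residual 0.0 km
  Station 4: calculated 181.1 vs reported 181.1 → residual 0.0 km
Station 1, Station 3, Station 4 are mutually consistent (residuals ≈ 0); Station 2 is off by 20.2 km.

Station 2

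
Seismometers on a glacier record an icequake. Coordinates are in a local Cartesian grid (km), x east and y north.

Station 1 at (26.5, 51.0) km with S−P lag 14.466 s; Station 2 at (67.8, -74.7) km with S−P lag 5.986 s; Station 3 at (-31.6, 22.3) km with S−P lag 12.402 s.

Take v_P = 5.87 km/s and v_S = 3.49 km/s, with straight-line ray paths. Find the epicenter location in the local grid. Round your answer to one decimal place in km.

x ≈ 16.3 km, y ≈ -73.1 km

Distance from S−P lag: d = Δt · v_P v_S / (v_P − v_S) = Δt · (5.87·3.49)/(5.87−3.49) ≈ 8.6077·Δt.
So d_Station 1 = 124.52, d_Station 2 = 51.53, d_Station 3 = 106.75 km.
Circle about each station: (x − 26.5)² + (y − 51.0)² = 124.52²; (x − 67.8)² + (y + 74.7)² = 51.53²; (x + 31.6)² + (y − 22.3)² = 106.75².
Subtracting the Station 1 equation from the Station 2 and Station 3 equations removes the quadratic terms:
82.6 x − 251.4 y = 19723.57
-116.2 x − 57.4 y = 2302.27
Solving the 2×2 system: x ≈ 16.3, y ≈ -73.1 km.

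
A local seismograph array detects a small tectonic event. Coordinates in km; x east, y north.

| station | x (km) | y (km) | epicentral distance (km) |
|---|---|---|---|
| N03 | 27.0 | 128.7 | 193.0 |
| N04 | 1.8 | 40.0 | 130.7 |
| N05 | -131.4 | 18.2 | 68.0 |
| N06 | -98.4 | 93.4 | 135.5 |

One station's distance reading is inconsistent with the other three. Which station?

N03

Solve using three stations at a time. Using N04, N05, N06 (subtract circle equations pairwise → linear system) gives (x, y) ≈ (-99.9, -42.1).
Distances from that point to each station vs reported:
  N03: calculated 212.8 vs reported 193.0 → residual 19.8 km
  N04: calculated 130.7 vs reported 130.7 → residual 0.0 km
  N05: calculated 68.0 vs reported 68.0 → residual 0.0 km
  N06: calculated 135.5 vs reported 135.5 → residual 0.0 km
N04, N05, N06 are mutually consistent (residuals ≈ 0); N03 is off by 19.8 km.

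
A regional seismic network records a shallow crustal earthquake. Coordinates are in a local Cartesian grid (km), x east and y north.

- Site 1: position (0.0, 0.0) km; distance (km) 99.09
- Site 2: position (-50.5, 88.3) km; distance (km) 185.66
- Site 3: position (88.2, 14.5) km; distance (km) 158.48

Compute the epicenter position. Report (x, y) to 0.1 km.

Circle about each station: x² + y² = 99.09²; (x + 50.5)² + (y − 88.3)² = 185.66²; (x − 88.2)² + (y − 14.5)² = 158.48².
Subtracting the Site 1 equation from the Site 2 and Site 3 equations removes the quadratic terms:
-101.0 x + 176.6 y = -14303.67
176.4 x + 29.0 y = -7307.59
Solving the 2×2 system: x ≈ -25.7, y ≈ -95.7 km.

(-25.7, -95.7)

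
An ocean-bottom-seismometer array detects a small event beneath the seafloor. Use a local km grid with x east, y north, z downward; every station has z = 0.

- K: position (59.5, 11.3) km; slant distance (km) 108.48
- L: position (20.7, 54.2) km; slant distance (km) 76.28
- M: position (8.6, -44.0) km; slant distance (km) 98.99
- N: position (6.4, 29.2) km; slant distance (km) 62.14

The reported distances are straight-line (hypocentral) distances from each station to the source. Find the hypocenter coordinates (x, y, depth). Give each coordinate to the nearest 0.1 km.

Each station gives a sphere (x−x_i)² + (y−y_i)² + z² = d_i² (stations at z=0).
Subtracting the K sphere from L and M: z² cancels, leaving linear equations in x and y:
-77.6 x + 85.8 y = 5647.46
-101.8 x − 110.6 y = 310.91
Solving: x ≈ -37.610, y ≈ 31.806 km (keep extra digits for the depth step; rounded: -37.6, 31.8).
Then from the K sphere: z² = 108.48² − (x − 59.5)² − (y − 11.3)² with x = -37.610, y = 31.806, so z ≈ 43.784 ≈ 43.8 km.

x ≈ -37.6 km, y ≈ 31.8 km, depth ≈ 43.8 km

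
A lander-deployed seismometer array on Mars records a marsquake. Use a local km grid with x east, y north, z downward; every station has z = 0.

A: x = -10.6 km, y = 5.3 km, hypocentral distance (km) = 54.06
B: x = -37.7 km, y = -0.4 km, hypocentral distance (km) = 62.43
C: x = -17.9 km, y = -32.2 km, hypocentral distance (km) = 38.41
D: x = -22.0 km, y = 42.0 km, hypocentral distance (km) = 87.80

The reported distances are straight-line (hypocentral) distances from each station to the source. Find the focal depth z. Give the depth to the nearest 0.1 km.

Each station gives a sphere (x−x_i)² + (y−y_i)² + z² = d_i² (stations at z=0).
Subtracting the A sphere from B and C: z² cancels, leaving linear equations in x and y:
-54.2 x − 11.4 y = 305.98
-14.6 x − 75.0 y = 2663.96
Solving: x ≈ 1.903, y ≈ -35.890 km (keep extra digits for the depth step; rounded: 1.9, -35.9).
Then from the A sphere: z² = 54.06² − (x + 10.6)² − (y − 5.3)² with x = 1.903, y = -35.890, so z ≈ 32.704 ≈ 32.7 km.

32.7 km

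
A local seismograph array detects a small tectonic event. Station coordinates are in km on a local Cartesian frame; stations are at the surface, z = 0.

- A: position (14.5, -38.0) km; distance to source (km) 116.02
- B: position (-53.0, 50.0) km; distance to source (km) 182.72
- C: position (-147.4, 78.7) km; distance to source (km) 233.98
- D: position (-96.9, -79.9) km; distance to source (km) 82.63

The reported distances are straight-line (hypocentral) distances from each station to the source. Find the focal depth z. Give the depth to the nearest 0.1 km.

z ≈ 43.9 km

Each station gives a sphere (x−x_i)² + (y−y_i)² + z² = d_i² (stations at z=0).
Subtracting the A sphere from B and C: z² cancels, leaving linear equations in x and y:
-135.0 x + 176.0 y = -16271.21
-323.8 x + 233.4 y = -15019.80
Solving: x ≈ -45.299, y ≈ -127.197 km (keep extra digits for the depth step; rounded: -45.3, -127.2).
Then from the A sphere: z² = 116.02² − (x − 14.5)² − (y + 38.0)² with x = -45.299, y = -127.197, so z ≈ 43.916 ≈ 43.9 km.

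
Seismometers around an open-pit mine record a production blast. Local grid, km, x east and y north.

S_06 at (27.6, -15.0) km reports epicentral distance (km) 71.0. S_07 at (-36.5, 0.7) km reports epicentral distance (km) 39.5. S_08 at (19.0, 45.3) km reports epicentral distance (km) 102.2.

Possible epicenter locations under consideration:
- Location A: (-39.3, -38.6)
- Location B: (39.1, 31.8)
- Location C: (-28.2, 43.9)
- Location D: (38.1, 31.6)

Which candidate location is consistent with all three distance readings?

Location A

For each candidate, compare |candidate − station| to the reported distance:
Location A: residuals S_06 0.1, S_07 0.1, S_08 0.0 → max 0.1 km
Location B: residuals S_06 22.8, S_07 42.2, S_08 78.0 → max 78.0 km
Location C: residuals S_06 10.1, S_07 4.5, S_08 55.0 → max 55.0 km
Location D: residuals S_06 23.2, S_07 41.2, S_08 78.7 → max 78.7 km
Only Location A has all residuals ≈ 0.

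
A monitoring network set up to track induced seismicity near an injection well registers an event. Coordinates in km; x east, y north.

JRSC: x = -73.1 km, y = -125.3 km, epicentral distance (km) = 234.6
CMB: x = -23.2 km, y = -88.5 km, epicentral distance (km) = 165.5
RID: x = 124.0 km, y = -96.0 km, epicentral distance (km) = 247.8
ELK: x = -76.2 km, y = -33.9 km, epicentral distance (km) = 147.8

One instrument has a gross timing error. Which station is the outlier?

Solve using three stations at a time. Using JRSC, RID, ELK (subtract circle equations pairwise → linear system) gives (x, y) ≈ (-22.6, 103.7).
Distances from that point to each station vs reported:
  JRSC: calculated 234.6 vs reported 234.6 → residual 0.0 km
  CMB: calculated 192.2 vs reported 165.5 → residual 26.7 km
  RID: calculated 247.8 vs reported 247.8 → residual 0.0 km
  ELK: calculated 147.7 vs reported 147.8 → residual 0.1 km
JRSC, RID, ELK are mutually consistent (residuals ≈ 0); CMB is off by 26.7 km.

CMB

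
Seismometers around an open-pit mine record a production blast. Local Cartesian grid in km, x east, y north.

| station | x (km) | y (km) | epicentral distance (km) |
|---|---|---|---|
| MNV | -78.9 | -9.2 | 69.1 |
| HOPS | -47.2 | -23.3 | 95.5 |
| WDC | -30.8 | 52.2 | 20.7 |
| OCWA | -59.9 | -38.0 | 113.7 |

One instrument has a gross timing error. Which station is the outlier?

Solve using three stations at a time. Using HOPS, WDC, OCWA (subtract circle equations pairwise → linear system) gives (x, y) ≈ (-16.9, 67.2).
Distances from that point to each station vs reported:
  MNV: calculated 98.4 vs reported 69.1 → residual 29.3 km
  HOPS: calculated 95.4 vs reported 95.5 → residual 0.1 km
  WDC: calculated 20.4 vs reported 20.7 → residual 0.3 km
  OCWA: calculated 113.7 vs reported 113.7 → residual 0.0 km
HOPS, WDC, OCWA are mutually consistent (residuals ≈ 0); MNV is off by 29.3 km.

MNV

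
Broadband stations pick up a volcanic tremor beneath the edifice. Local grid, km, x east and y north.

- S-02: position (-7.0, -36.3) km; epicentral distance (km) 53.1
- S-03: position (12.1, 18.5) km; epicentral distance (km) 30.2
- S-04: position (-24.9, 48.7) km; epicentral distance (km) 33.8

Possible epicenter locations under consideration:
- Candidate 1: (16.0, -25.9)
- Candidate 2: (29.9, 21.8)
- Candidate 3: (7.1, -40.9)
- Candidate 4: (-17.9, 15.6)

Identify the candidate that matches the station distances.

Candidate 4

For each candidate, compare |candidate − station| to the reported distance:
Candidate 1: residuals S-02 27.9, S-03 14.4, S-04 51.3 → max 51.3 km
Candidate 2: residuals S-02 15.7, S-03 12.1, S-04 27.2 → max 27.2 km
Candidate 3: residuals S-02 38.3, S-03 29.4, S-04 61.3 → max 61.3 km
Candidate 4: residuals S-02 0.1, S-03 0.1, S-04 0.0 → max 0.1 km
Only Candidate 4 has all residuals ≈ 0.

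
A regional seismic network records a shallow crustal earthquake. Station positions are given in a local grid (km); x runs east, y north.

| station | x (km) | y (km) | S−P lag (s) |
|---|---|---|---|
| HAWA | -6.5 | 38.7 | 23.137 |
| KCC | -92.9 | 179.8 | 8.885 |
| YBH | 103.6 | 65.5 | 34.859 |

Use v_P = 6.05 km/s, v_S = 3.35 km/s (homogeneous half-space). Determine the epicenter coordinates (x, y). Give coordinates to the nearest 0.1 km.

Distance from S−P lag: d = Δt · v_P v_S / (v_P − v_S) = Δt · (6.05·3.35)/(6.05−3.35) ≈ 7.5065·Δt.
So d_HAWA = 173.68, d_KCC = 66.70, d_YBH = 261.67 km.
Circle about each station: (x + 6.5)² + (y − 38.7)² = 173.68²; (x + 92.9)² + (y − 179.8)² = 66.70²; (x − 103.6)² + (y − 65.5)² = 261.67².
Subtracting the HAWA equation from the KCC and YBH equations removes the quadratic terms:
-172.8 x + 282.2 y = 65134.36
220.2 x + 53.6 y = -24823.18
Solving the 2×2 system: x ≈ -147.0, y ≈ 140.8 km.

x ≈ -147.0 km, y ≈ 140.8 km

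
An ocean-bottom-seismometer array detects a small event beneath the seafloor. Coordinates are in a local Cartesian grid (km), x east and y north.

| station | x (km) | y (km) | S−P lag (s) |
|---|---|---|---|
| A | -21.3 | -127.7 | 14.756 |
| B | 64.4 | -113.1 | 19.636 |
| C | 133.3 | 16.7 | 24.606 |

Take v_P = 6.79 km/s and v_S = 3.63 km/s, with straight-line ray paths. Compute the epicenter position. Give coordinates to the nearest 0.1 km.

(-55.5, -17.8)

Distance from S−P lag: d = Δt · v_P v_S / (v_P − v_S) = Δt · (6.79·3.63)/(6.79−3.63) ≈ 7.7999·Δt.
So d_A = 115.10, d_B = 153.16, d_C = 191.92 km.
Circle about each station: (x + 21.3)² + (y + 127.7)² = 115.10²; (x − 64.4)² + (y + 113.1)² = 153.16²; (x − 133.3)² + (y − 16.7)² = 191.92².
Subtracting pairs of circle equations eliminates x²+y² and gives linear equations (the radical axes):
171.4 x + 29.2 y = -10031.99
309.2 x + 288.8 y = -22298.48
Solving the 2×2 system: x ≈ -55.5, y ≈ -17.8 km.
Check against A (with the unrounded x, y): √((x + 21.3)²+(y + 127.7)²) = 115.11 ≈ 115.10 km. ✓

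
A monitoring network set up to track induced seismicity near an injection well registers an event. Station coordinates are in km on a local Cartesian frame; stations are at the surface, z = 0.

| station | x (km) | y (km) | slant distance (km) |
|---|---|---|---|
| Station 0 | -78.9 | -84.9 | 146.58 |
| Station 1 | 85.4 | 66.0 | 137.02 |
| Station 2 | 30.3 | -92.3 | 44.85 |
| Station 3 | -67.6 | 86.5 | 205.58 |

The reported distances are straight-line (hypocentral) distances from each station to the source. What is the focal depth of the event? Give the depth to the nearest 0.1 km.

Each station gives a sphere (x−x_i)² + (y−y_i)² + z² = d_i² (stations at z=0).
Subtracting the Station 0 sphere from Station 1 and Station 2: z² cancels, leaving linear equations in x and y:
328.6 x + 301.8 y = 927.16
218.4 x − 14.8 y = 15478.33
Solving: x ≈ 66.196, y ≈ -69.002 km (keep extra digits for the depth step; rounded: 66.2, -69.0).
Then from the Station 0 sphere: z² = 146.58² − (x + 78.9)² − (y + 84.9)² with x = 66.196, y = -69.002, so z ≈ 13.420 ≈ 13.4 km.

depth ≈ 13.4 km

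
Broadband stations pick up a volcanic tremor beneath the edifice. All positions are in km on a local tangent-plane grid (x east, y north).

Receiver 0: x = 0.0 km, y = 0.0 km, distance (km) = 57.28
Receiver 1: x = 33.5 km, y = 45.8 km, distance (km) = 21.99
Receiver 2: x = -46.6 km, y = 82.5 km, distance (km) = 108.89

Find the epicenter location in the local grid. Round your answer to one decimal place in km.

Circle about each station: x² + y² = 57.28²; (x − 33.5)² + (y − 45.8)² = 21.99²; (x + 46.6)² + (y − 82.5)² = 108.89².
Subtracting pairs of circle equations eliminates x²+y² and gives linear equations (the radical axes):
67.0 x + 91.6 y = 6017.33
-93.2 x + 165.0 y = 401.78
Solving the 2×2 system: x ≈ 48.8, y ≈ 30.0 km.

(48.8, 30.0)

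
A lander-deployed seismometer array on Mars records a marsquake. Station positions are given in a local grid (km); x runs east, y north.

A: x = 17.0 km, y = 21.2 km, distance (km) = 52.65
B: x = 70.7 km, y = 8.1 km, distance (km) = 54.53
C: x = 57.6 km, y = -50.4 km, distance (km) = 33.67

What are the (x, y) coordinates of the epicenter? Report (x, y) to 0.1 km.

Circle about each station: (x − 17.0)² + (y − 21.2)² = 52.65²; (x − 70.7)² + (y − 8.1)² = 54.53²; (x − 57.6)² + (y + 50.4)² = 33.67².
Subtracting the A equation from the B and C equations removes the quadratic terms:
107.4 x − 26.2 y = 4124.16
81.2 x − 143.2 y = 6757.83
Solving the 2×2 system: x ≈ 31.2, y ≈ -29.5 km.
Check against A (with the unrounded x, y): √((x − 17.0)²+(y − 21.2)²) = 52.65 ≈ 52.65 km. ✓

(31.2, -29.5)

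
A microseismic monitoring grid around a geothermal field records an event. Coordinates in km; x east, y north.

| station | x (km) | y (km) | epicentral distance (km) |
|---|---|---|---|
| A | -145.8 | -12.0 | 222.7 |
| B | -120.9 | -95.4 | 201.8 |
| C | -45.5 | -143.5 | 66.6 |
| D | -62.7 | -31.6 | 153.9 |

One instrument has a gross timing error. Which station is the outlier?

Solve using three stations at a time. Using A, C, D (subtract circle equations pairwise → linear system) gives (x, y) ≈ (18.5, -162.4).
Distances from that point to each station vs reported:
  A: calculated 222.7 vs reported 222.7 → residual 0.0 km
  B: calculated 154.7 vs reported 201.8 → residual 47.1 km
  C: calculated 66.7 vs reported 66.6 → residual 0.1 km
  D: calculated 154.0 vs reported 153.9 → residual 0.1 km
A, C, D are mutually consistent (residuals ≈ 0); B is off by 47.1 km.

B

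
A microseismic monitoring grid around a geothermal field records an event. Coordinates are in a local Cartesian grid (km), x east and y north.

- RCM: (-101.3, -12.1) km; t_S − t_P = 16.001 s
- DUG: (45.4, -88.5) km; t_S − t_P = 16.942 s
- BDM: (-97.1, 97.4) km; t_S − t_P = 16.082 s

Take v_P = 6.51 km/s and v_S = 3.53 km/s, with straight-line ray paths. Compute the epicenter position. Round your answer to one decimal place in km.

x ≈ 11.6 km, y ≈ 37.7 km

Distance from S−P lag: d = Δt · v_P v_S / (v_P − v_S) = Δt · (6.51·3.53)/(6.51−3.53) ≈ 7.7115·Δt.
So d_RCM = 123.39, d_DUG = 130.65, d_BDM = 124.02 km.
Circle about each station: (x + 101.3)² + (y + 12.1)² = 123.39²; (x − 45.4)² + (y + 88.5)² = 130.65²; (x + 97.1)² + (y − 97.4)² = 124.02².
Subtracting the RCM equation from the DUG and BDM equations removes the quadratic terms:
293.4 x − 152.8 y = -2359.02
8.4 x + 219.0 y = 8351.20
Solving the 2×2 system: x ≈ 11.6, y ≈ 37.7 km.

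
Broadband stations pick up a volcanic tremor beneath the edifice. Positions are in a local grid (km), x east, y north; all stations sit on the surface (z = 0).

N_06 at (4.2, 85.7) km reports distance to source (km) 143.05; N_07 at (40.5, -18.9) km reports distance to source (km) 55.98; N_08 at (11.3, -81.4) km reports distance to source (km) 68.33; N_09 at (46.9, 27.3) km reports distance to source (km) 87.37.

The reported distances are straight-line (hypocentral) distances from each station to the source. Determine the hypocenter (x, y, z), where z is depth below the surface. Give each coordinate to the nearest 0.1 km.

(38.6, -43.8, 50.1)

Each station gives a sphere (x−x_i)² + (y−y_i)² + z² = d_i² (stations at z=0).
Subtracting the N_06 sphere from N_07 and N_08: z² cancels, leaving linear equations in x and y:
72.6 x − 209.2 y = 11964.87
14.2 x − 334.2 y = 15185.83
Solving: x ≈ 38.595, y ≈ -43.799 km (keep extra digits for the depth step; rounded: 38.6, -43.8).
Then from the N_06 sphere: z² = 143.05² − (x − 4.2)² − (y − 85.7)² with x = 38.595, y = -43.799, so z ≈ 50.103 ≈ 50.1 km.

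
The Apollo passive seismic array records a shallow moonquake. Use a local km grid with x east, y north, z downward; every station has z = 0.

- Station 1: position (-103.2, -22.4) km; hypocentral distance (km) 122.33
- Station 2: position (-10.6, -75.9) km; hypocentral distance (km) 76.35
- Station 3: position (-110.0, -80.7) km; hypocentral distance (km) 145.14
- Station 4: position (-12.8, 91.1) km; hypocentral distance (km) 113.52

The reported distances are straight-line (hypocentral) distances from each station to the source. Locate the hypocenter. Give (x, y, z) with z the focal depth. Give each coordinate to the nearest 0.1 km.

Each station gives a sphere (x−x_i)² + (y−y_i)² + z² = d_i² (stations at z=0).
Subtracting the Station 1 sphere from Station 2 and Station 3: z² cancels, leaving linear equations in x and y:
185.2 x − 107.0 y = 3856.48
-13.6 x − 116.6 y = 1359.50
Solving: x ≈ 13.198, y ≈ -13.199 km (keep extra digits for the depth step; rounded: 13.2, -13.2).
Then from the Station 1 sphere: z² = 122.33² − (x + 103.2)² − (y + 22.4)² with x = 13.198, y = -13.199, so z ≈ 36.489 ≈ 36.5 km.
Check against Station 4 (with the unrounded solution): distance 113.52 ≈ 113.52 km. ✓

(13.2, -13.2, 36.5)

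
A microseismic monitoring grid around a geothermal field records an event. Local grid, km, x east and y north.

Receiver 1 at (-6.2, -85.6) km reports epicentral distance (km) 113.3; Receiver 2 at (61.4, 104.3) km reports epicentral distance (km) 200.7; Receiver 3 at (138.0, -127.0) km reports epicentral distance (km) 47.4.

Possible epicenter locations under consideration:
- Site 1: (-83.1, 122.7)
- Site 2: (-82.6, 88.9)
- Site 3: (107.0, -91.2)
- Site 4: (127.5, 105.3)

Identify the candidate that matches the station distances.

Site 3

For each candidate, compare |candidate − station| to the reported distance:
Site 1: residuals Receiver 1 108.7, Receiver 2 55.0, Receiver 3 286.1 → max 286.1 km
Site 2: residuals Receiver 1 77.2, Receiver 2 55.9, Receiver 3 261.3 → max 261.3 km
Site 3: residuals Receiver 1 0.0, Receiver 2 0.0, Receiver 3 0.0 → max 0.0 km
Site 4: residuals Receiver 1 119.8, Receiver 2 134.6, Receiver 3 185.1 → max 185.1 km
Only Site 3 has all residuals ≈ 0.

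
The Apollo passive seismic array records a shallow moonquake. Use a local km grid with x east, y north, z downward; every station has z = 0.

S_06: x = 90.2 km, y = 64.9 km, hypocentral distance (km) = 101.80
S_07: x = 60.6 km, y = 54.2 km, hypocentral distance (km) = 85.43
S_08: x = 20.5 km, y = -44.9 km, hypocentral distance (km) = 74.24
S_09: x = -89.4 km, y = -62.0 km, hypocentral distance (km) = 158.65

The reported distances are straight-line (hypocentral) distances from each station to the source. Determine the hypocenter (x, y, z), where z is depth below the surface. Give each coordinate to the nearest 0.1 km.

Each station gives a sphere (x−x_i)² + (y−y_i)² + z² = d_i² (stations at z=0).
Subtracting the S_06 sphere from S_07 and S_08: z² cancels, leaving linear equations in x and y:
-59.2 x − 21.4 y = -2673.09
-139.4 x − 219.6 y = -5060.13
Solving: x ≈ 47.790, y ≈ -7.294 km (keep extra digits for the depth step; rounded: 47.8, -7.3).
Then from the S_06 sphere: z² = 101.80² − (x − 90.2)² − (y − 64.9)² with x = 47.790, y = -7.294, so z ≈ 57.902 ≈ 57.9 km.

x ≈ 47.8 km, y ≈ -7.3 km, depth ≈ 57.9 km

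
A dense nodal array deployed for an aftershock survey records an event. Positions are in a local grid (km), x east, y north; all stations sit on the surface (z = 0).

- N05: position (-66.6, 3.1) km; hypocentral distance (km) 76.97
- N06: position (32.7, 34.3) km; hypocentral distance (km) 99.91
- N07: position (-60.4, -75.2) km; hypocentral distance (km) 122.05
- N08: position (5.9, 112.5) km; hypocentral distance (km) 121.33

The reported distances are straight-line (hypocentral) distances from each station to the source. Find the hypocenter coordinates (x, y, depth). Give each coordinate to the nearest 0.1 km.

(-38.8, 23.2, 68.9)

Each station gives a sphere (x−x_i)² + (y−y_i)² + z² = d_i² (stations at z=0).
Subtracting the N05 sphere from N06 and N07: z² cancels, leaving linear equations in x and y:
198.6 x + 62.4 y = -6257.02
12.4 x − 156.6 y = -4113.79
Solving: x ≈ -38.794, y ≈ 23.198 km (keep extra digits for the depth step; rounded: -38.8, 23.2).
Then from the N05 sphere: z² = 76.97² − (x + 66.6)² − (y − 3.1)² with x = -38.794, y = 23.198, so z ≈ 68.900 ≈ 68.9 km.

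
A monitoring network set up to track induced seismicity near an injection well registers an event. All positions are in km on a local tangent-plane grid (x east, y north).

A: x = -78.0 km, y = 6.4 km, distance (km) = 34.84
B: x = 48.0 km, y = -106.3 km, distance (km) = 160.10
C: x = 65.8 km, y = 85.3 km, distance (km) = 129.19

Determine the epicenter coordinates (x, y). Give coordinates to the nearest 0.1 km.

(-47.1, 22.5)

Circle about each station: (x + 78.0)² + (y − 6.4)² = 34.84²; (x − 48.0)² + (y + 106.3)² = 160.10²; (x − 65.8)² + (y − 85.3)² = 129.19².
Subtracting pairs of circle equations eliminates x²+y² and gives linear equations (the radical axes):
252.0 x − 225.4 y = -16939.45
287.6 x + 157.8 y = -9995.46
Solving the 2×2 system: x ≈ -47.1, y ≈ 22.5 km.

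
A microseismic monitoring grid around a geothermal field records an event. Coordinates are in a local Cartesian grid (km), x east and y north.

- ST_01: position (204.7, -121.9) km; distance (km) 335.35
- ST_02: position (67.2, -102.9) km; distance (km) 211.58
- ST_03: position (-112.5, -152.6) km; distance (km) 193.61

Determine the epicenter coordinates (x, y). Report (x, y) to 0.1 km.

-89.2 km east, 39.6 km north

Circle about each station: (x − 204.7)² + (y + 121.9)² = 335.35²; (x − 67.2)² + (y + 102.9)² = 211.58²; (x + 112.5)² + (y + 152.6)² = 193.61².
Subtracting the ST_01 equation from the ST_02 and ST_03 equations removes the quadratic terms:
-275.0 x + 38.0 y = 26036.08
-634.4 x − 61.4 y = 54156.10
Solving the 2×2 system: x ≈ -89.2, y ≈ 39.6 km.
Check against ST_01 (with the unrounded x, y): √((x − 204.7)²+(y + 121.9)²) = 335.36 ≈ 335.35 km. ✓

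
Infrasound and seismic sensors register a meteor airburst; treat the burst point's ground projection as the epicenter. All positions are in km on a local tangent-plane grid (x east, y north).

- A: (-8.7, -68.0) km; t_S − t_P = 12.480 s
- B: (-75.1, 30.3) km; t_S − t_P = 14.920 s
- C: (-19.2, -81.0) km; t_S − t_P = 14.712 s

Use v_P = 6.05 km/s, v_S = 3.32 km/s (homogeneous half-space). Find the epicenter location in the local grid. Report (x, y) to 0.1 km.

Distance from S−P lag: d = Δt · v_P v_S / (v_P − v_S) = Δt · (6.05·3.32)/(6.05−3.32) ≈ 7.3575·Δt.
So d_A = 91.82, d_B = 109.77, d_C = 108.24 km.
Circle about each station: (x + 8.7)² + (y + 68.0)² = 91.82²; (x + 75.1)² + (y − 30.3)² = 109.77²; (x + 19.2)² + (y + 81.0)² = 108.24².
Subtracting the A equation from the B and C equations removes the quadratic terms:
-132.8 x + 196.6 y = -1760.13
-21.0 x − 26.0 y = -1055.04
Solving the 2×2 system: x ≈ 33.4, y ≈ 13.6 km.
Check against A (with the unrounded x, y): √((x + 8.7)²+(y + 68.0)²) = 91.82 ≈ 91.82 km. ✓

33.4 km east, 13.6 km north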